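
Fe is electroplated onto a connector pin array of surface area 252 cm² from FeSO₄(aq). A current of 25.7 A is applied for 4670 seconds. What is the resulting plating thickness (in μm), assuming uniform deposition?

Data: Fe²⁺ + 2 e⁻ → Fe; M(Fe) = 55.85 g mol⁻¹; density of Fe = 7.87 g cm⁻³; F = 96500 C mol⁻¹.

175 μm

Q = I·t = 25.70 × 4670.0 = 120000 C; n(e⁻) = 1.244 mol.
n(Fe) = n(e⁻)/2 = 0.6219 mol, so m = 0.6219 × 55.85 = 34.73 g.
Volume = m/ρ = 34.73 / 7.87 = 4.413 cm³.
Thickness = V/A = 4.413 / 252 = 0.0175 cm = 175 μm.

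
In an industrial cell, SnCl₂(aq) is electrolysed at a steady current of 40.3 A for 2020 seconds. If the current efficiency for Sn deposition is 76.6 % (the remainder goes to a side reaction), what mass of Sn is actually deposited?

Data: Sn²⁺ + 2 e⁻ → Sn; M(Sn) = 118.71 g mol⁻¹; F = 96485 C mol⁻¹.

38.4 g

Q = I·t = 40.30 × 2020.0 = 81410 C.
n(e⁻) = 81410/96485 = 0.8437 mol; theoretically n(Sn) = 0.8437/2 = 0.4219 mol, m_theo = 50.08 g.
At 76.6 % efficiency, m_actual = 0.766 × 50.08 = 38.4 g.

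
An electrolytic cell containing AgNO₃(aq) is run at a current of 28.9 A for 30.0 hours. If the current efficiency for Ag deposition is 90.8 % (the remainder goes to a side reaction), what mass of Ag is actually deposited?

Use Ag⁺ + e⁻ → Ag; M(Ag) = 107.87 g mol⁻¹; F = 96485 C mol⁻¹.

Q = I·t = 28.90 × 108000 = 3121000 C.
n(e⁻) = 3121000/96485 = 32.35 mol; theoretically n(Ag) = 32.35/1 = 32.35 mol, m_theo = 3489 g.
At 90.8 % efficiency, m_actual = 0.908 × 3489 = 3170 g.

3170 g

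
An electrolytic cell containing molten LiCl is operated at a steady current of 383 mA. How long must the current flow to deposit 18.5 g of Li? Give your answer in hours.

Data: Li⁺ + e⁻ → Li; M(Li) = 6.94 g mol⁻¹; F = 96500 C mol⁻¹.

187 h

n(Li) = m/M = 18.5 / 6.94 = 2.666 mol.
Each Li atom requires 1 electron, so n(e⁻) = 1 × 2.666 = 2.666 mol.
Q = n(e⁻)·F = 2.666 × 96500 = 257200 C.
t = Q/I = 257200 / 0.3830 A = 671600 s = 187 h.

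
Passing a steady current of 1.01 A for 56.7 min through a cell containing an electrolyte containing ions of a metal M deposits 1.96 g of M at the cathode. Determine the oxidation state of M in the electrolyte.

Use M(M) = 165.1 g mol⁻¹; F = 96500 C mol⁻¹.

+3

Q = I·t = 1.010 A × 3402.0 s = 3436 C, so n(e⁻) = 3436/96500 = 0.03561 mol.
n(M) deposited = 1.96 / 165.1 = 0.01187 mol.
Electrons per atom = n(e⁻)/n(M) = 0.03561 / 0.01187 = 3.00 ≈ 3, so the ion is M³⁺.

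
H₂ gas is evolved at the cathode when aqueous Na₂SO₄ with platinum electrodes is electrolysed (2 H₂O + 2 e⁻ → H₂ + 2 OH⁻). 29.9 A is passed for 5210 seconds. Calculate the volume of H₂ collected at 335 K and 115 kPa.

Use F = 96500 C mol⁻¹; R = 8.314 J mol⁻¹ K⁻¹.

Q = I·t = 29.90 A × 5210.0 s = 155800 C.
n(e⁻) = Q/F = 155800 / 96500 = 1.614 mol.
2 electrons are transferred per H₂ molecule, so n(H₂) = 1.614 / 2 = 0.8071 mol.
V = nRT/P = (0.8071 × 8.314 × 335) / (115 × 10³ Pa) = 0.0195 m³ = 19.5 L.

19.5 L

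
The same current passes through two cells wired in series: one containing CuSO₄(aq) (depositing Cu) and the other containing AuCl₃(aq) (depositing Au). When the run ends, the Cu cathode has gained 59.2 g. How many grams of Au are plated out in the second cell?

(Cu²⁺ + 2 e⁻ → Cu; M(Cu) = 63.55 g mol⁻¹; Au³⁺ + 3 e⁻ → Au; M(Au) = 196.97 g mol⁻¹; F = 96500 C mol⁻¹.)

n(Cu) = 59.2 / 63.55 = 0.9315 mol.
Since Cu²⁺ + 2 e⁻ → Cu, n(e⁻) passed = 2 × 0.9315 = 1.863 mol.
Cells in series carry the same charge, so the same 1.863 mol of electrons passes through cell 2.
Au³⁺ + 3 e⁻ → Au, so n(Au) = 1.863 / 3 = 0.6210 mol.
m(Au) = 0.6210 × 196.97 = 122 g.

122 g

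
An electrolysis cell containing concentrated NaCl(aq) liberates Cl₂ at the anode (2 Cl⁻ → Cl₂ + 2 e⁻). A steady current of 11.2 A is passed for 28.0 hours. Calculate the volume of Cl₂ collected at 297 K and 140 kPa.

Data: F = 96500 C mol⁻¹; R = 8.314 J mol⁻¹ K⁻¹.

103 L

Q = I·t = 11.20 A × 100800 s = 1129000 C.
n(e⁻) = Q/F = 1129000 / 96500 = 11.70 mol.
2 electrons are transferred per Cl₂ molecule, so n(Cl₂) = 11.70 / 2 = 5.850 mol.
V = nRT/P = (5.850 × 8.314 × 297) / (140 × 10³ Pa) = 0.103 m³ = 103 L.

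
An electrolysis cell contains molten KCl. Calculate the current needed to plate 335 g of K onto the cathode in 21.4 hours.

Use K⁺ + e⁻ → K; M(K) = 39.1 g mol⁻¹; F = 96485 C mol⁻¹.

n(K) = 335 / 39.1 = 8.568 mol.
n(e⁻) = 1 × 8.568 = 8.568 mol.
Q = n(e⁻)·F = 8.568 × 96485 = 826700 C.
I = Q/t = 826700 / 77040 s = 10.7 A.

10.7 A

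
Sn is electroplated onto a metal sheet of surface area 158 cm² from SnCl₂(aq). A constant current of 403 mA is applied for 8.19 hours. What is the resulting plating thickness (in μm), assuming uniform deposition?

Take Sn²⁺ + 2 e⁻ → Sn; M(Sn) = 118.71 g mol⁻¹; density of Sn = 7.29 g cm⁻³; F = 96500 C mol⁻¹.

63.5 μm

Q = I·t = 0.4030 × 29484 = 11880 C; n(e⁻) = 0.1231 mol.
n(Sn) = n(e⁻)/2 = 0.06157 mol, so m = 0.06157 × 118.71 = 7.308 g.
Volume = m/ρ = 7.308 / 7.29 = 1.003 cm³.
Thickness = V/A = 1.003 / 158 = 0.00635 cm = 63.5 μm.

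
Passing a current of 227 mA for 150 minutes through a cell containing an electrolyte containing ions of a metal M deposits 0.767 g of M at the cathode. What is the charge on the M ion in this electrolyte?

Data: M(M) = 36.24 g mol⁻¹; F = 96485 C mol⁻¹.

+1

Q = I·t = 0.2270 A × 9000.0 s = 2043 C, so n(e⁻) = 2043/96485 = 0.02117 mol.
n(M) deposited = 0.767 / 36.24 = 0.02116 mol.
Electrons per atom = n(e⁻)/n(M) = 0.02117 / 0.02116 = 1.00 ≈ 1, so the ion is M⁺.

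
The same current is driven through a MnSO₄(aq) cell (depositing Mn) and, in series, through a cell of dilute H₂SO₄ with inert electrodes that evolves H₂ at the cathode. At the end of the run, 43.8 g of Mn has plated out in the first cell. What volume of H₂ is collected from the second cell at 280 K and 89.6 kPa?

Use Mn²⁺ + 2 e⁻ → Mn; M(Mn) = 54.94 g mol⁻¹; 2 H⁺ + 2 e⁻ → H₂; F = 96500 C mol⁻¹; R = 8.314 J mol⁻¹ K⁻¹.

n(Mn) = 43.8 / 54.94 = 0.7972 mol, so n(e⁻) = 2 × 0.7972 = 1.594 mol.
The cells are in series, so the same 1.594 mol of electrons passes through the second cell.
2 H⁺ + 2 e⁻ → H₂ — 2 mol e⁻ per mol H₂, so n(H₂) = 1.594/2 = 0.7972 mol.
V = nRT/P = (0.7972 × 8.314 × 280) / (89.6 × 10³) = 0.0207 m³ = 20.7 L.

20.7 L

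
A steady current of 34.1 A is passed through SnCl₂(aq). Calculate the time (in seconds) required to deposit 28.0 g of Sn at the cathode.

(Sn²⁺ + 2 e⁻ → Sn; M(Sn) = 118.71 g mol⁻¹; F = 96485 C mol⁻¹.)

n(Sn) = m/M = 28.0 / 118.71 = 0.2359 mol.
Each Sn atom requires 2 electrons, so n(e⁻) = 2 × 0.2359 = 0.4717 mol.
Q = n(e⁻)·F = 0.4717 × 96485 = 45520 C.
t = Q/I = 45520 / 34.10 A = 1335 s.

1330 s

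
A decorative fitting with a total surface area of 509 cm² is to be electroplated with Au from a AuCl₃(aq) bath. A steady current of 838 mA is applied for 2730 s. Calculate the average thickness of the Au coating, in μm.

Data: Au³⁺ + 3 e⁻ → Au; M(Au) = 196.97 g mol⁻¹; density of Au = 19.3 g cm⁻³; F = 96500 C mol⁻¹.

1.58 μm

Q = I·t = 0.8380 × 2730.0 = 2288 C; n(e⁻) = 0.02371 mol.
n(Au) = n(e⁻)/3 = 0.007902 mol, so m = 0.007902 × 196.97 = 1.557 g.
Volume = m/ρ = 1.557 / 19.3 = 0.08065 cm³.
Thickness = V/A = 0.08065 / 509 = 1.58 × 10⁻⁴ cm = 1.58 μm.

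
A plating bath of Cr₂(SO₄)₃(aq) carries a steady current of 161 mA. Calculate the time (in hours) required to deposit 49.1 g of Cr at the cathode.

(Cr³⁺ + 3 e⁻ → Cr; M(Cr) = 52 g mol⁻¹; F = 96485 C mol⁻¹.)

n(Cr) = m/M = 49.1 / 52 = 0.9442 mol.
Each Cr atom requires 3 electrons, so n(e⁻) = 3 × 0.9442 = 2.833 mol.
Q = n(e⁻)·F = 2.833 × 96485 = 273300 C.
t = Q/I = 273300 / 0.1610 A = 1698000 s = 472 h.

472 h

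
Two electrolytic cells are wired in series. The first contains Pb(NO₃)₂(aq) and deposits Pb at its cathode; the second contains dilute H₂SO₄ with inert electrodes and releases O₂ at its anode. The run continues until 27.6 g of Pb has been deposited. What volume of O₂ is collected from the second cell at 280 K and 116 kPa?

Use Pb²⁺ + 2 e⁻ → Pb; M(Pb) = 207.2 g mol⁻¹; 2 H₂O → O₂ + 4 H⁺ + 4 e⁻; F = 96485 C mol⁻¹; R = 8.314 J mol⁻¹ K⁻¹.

n(Pb) = 27.6 / 207.2 = 0.1332 mol, so n(e⁻) = 2 × 0.1332 = 0.2664 mol.
The cells are in series, so the same 0.2664 mol of electrons passes through the second cell.
2 H₂O → O₂ + 4 H⁺ + 4 e⁻ — 4 mol e⁻ per mol O₂, so n(O₂) = 0.2664/4 = 0.06660 mol.
V = nRT/P = (0.06660 × 8.314 × 280) / (116 × 10³) = 0.00134 m³ = 1.34 L.

1.34 L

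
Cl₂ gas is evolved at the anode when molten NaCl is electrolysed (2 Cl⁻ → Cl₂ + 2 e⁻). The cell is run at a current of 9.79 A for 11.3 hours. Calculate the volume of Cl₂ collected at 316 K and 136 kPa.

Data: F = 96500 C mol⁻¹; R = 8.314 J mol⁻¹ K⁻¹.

39.9 L

Q = I·t = 9.790 A × 40680 s = 398300 C.
n(e⁻) = Q/F = 398300 / 96500 = 4.127 mol.
2 electrons are transferred per Cl₂ molecule, so n(Cl₂) = 4.127 / 2 = 2.064 mol.
V = nRT/P = (2.064 × 8.314 × 316) / (136 × 10³ Pa) = 0.0399 m³ = 39.9 L.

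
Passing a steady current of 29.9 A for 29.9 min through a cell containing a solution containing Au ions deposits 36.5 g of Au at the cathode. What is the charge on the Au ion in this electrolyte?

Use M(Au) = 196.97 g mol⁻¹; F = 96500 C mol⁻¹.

Q = I·t = 29.90 A × 1794.0 s = 53640 C, so n(e⁻) = 53640/96500 = 0.5559 mol.
n(Au) deposited = 36.5 / 196.97 = 0.1853 mol.
Electrons per atom = n(e⁻)/n(Au) = 0.5559 / 0.1853 = 3.00 ≈ 3, so the ion is Au³⁺.

+3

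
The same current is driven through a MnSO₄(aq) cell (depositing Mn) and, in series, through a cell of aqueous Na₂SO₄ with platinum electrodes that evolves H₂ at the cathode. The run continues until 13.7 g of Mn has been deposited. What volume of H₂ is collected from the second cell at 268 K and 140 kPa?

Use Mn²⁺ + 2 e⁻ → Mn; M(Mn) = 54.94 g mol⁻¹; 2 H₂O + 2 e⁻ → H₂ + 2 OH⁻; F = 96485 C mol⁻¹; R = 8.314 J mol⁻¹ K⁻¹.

3.97 L

n(Mn) = 13.7 / 54.94 = 0.2494 mol, so n(e⁻) = 2 × 0.2494 = 0.4987 mol.
The cells are in series, so the same 0.4987 mol of electrons passes through the second cell.
2 H₂O + 2 e⁻ → H₂ + 2 OH⁻ — 2 mol e⁻ per mol H₂, so n(H₂) = 0.4987/2 = 0.2494 mol.
V = nRT/P = (0.2494 × 8.314 × 268) / (140 × 10³) = 0.00397 m³ = 3.97 L.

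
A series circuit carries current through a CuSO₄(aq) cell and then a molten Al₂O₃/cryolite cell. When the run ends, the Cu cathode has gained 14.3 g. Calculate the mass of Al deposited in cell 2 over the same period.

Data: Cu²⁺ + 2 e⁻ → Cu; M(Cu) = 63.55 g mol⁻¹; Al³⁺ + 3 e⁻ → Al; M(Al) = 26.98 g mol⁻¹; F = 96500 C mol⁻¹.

4.05 g

n(Cu) = 14.3 / 63.55 = 0.2250 mol.
Since Cu²⁺ + 2 e⁻ → Cu, n(e⁻) passed = 2 × 0.2250 = 0.4500 mol.
Cells in series carry the same charge, so the same 0.4500 mol of electrons passes through cell 2.
Al³⁺ + 3 e⁻ → Al, so n(Al) = 0.4500 / 3 = 0.1500 mol.
m(Al) = 0.1500 × 26.98 = 4.05 g.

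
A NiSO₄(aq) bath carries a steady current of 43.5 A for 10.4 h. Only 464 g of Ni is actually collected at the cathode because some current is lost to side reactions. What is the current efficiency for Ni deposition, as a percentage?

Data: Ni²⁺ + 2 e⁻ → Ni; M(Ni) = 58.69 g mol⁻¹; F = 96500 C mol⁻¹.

93.7 %

Q = I·t = 43.50 × 37440 = 1629000 C; n(e⁻) = 1629000/96500 = 16.88 mol.
Theoretical n(Ni) = n(e⁻)/2 = 8.439 mol, i.e. m_theo = 8.439 × 58.69 = 495.3 g.
Efficiency = m_actual / m_theo = 464 / 495.3 = 93.7 %.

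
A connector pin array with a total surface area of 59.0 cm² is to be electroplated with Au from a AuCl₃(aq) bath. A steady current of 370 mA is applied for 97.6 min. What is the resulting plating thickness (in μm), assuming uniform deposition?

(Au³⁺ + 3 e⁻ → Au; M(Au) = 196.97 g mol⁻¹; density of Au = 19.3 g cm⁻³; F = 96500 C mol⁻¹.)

12.9 μm

Q = I·t = 0.3700 × 5856.0 = 2167 C; n(e⁻) = 0.02245 mol.
n(Au) = n(e⁻)/3 = 0.007484 mol, so m = 0.007484 × 196.97 = 1.474 g.
Volume = m/ρ = 1.474 / 19.3 = 0.07638 cm³.
Thickness = V/A = 0.07638 / 59.0 = 0.00129 cm = 12.9 μm.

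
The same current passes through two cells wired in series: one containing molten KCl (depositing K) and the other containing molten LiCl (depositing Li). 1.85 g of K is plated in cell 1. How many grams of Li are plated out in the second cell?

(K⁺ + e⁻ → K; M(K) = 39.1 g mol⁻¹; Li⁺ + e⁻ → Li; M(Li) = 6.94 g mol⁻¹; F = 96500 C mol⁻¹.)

n(K) = 1.85 / 39.1 = 0.04731 mol.
Since K⁺ + e⁻ → K, n(e⁻) passed = 1 × 0.04731 = 0.04731 mol.
Cells in series carry the same charge, so the same 0.04731 mol of electrons passes through cell 2.
Li⁺ + e⁻ → Li, so n(Li) = 0.04731 / 1 = 0.04731 mol.
m(Li) = 0.04731 × 6.94 = 0.328 g.

0.328 g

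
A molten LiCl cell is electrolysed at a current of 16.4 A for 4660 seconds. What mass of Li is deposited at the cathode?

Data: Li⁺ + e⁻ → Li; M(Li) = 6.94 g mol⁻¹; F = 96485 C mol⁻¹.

5.50 g

Q = I·t = 16.40 A × 4660.0 s = 76420 C.
n(e⁻) = Q/F = 76420 / 96485 = 0.7921 mol.
Li⁺ + e⁻ → Li, so n(Li) = n(e⁻)/1 = 0.7921 mol.
m = n·M = 0.7921 × 6.94 = 5.50 g.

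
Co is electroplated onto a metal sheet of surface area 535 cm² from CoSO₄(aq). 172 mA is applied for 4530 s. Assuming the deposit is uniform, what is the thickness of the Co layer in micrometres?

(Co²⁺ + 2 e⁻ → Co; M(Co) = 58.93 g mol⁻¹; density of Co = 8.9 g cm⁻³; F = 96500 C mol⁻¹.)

Q = I·t = 0.1720 × 4530.0 = 779.2 C; n(e⁻) = 0.008074 mol.
n(Co) = n(e⁻)/2 = 0.004037 mol, so m = 0.004037 × 58.93 = 0.2379 g.
Volume = m/ρ = 0.2379 / 8.9 = 0.02673 cm³.
Thickness = V/A = 0.02673 / 535 = 5.00 × 10⁻⁵ cm = 0.500 μm.

0.500 μm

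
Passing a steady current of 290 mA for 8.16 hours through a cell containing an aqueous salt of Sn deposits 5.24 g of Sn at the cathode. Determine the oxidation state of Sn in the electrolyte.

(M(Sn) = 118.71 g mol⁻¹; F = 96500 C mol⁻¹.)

+2

Q = I·t = 0.2900 A × 29376 s = 8519 C, so n(e⁻) = 8519/96500 = 0.08828 mol.
n(Sn) deposited = 5.24 / 118.71 = 0.04414 mol.
Electrons per atom = n(e⁻)/n(Sn) = 0.08828 / 0.04414 = 2.00 ≈ 2, so the ion is Sn²⁺.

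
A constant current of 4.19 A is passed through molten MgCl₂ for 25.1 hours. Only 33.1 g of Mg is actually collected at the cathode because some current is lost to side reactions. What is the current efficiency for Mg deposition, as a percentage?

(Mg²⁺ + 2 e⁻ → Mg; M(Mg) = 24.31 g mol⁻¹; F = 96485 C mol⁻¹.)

Q = I·t = 4.190 × 90360 = 378600 C; n(e⁻) = 378600/96485 = 3.924 mol.
Theoretical n(Mg) = n(e⁻)/2 = 1.962 mol, i.e. m_theo = 1.962 × 24.31 = 47.70 g.
Efficiency = m_actual / m_theo = 33.1 / 47.70 = 69.4 %.

69.4 %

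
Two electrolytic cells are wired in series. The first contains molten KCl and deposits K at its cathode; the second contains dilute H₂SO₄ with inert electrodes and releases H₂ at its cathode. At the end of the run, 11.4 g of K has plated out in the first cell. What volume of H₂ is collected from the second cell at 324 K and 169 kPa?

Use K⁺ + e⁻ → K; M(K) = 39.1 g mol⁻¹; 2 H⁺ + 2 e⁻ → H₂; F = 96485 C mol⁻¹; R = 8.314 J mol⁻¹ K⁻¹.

n(K) = 11.4 / 39.1 = 0.2916 mol, so n(e⁻) = 1 × 0.2916 = 0.2916 mol.
The cells are in series, so the same 0.2916 mol of electrons passes through the second cell.
2 H⁺ + 2 e⁻ → H₂ — 2 mol e⁻ per mol H₂, so n(H₂) = 0.2916/2 = 0.1458 mol.
V = nRT/P = (0.1458 × 8.314 × 324) / (169 × 10³) = 0.00232 m³ = 2.32 L.

2.32 L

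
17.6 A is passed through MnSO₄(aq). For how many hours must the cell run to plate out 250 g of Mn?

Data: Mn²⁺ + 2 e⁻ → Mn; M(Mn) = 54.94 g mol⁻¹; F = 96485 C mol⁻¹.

n(Mn) = m/M = 250 / 54.94 = 4.550 mol.
Each Mn atom requires 2 electrons, so n(e⁻) = 2 × 4.550 = 9.101 mol.
Q = n(e⁻)·F = 9.101 × 96485 = 878100 C.
t = Q/I = 878100 / 17.60 A = 49890 s = 13.9 h.

13.9 h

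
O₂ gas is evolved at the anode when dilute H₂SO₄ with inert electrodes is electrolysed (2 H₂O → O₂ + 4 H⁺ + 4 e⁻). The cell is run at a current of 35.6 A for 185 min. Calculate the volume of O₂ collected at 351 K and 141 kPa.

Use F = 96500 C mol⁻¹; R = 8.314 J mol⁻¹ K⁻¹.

Q = I·t = 35.60 A × 11100 s = 395200 C.
n(e⁻) = Q/F = 395200 / 96500 = 4.095 mol.
4 electrons are transferred per O₂ molecule, so n(O₂) = 4.095 / 4 = 1.024 mol.
V = nRT/P = (1.024 × 8.314 × 351) / (141 × 10³ Pa) = 0.0212 m³ = 21.2 L.

21.2 L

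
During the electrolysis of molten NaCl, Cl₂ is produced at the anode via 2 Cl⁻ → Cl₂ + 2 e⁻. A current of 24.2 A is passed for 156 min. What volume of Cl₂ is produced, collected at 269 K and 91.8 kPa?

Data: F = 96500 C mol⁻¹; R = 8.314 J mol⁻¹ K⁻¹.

Q = I·t = 24.20 A × 9360.0 s = 226500 C.
n(e⁻) = Q/F = 226500 / 96500 = 2.347 mol.
2 electrons are transferred per Cl₂ molecule, so n(Cl₂) = 2.347 / 2 = 1.174 mol.
V = nRT/P = (1.174 × 8.314 × 269) / (91.8 × 10³ Pa) = 0.0286 m³ = 28.6 L.

28.6 L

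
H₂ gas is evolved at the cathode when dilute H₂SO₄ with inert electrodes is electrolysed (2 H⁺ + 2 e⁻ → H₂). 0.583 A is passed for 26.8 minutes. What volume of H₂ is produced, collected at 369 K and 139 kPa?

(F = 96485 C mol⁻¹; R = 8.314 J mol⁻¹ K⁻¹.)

0.107 L

Q = I·t = 0.5830 A × 1608.0 s = 937.5 C.
n(e⁻) = Q/F = 937.5 / 96485 = 0.009716 mol.
2 electrons are transferred per H₂ molecule, so n(H₂) = 0.009716 / 2 = 0.004858 mol.
V = nRT/P = (0.004858 × 8.314 × 369) / (139 × 10³ Pa) = 1.07 × 10⁻⁴ m³ = 0.107 L.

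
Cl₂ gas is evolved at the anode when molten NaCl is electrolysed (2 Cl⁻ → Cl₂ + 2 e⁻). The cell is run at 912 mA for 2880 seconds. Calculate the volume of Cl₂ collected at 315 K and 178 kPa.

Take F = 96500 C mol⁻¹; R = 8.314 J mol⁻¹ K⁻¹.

Q = I·t = 0.9120 A × 2880.0 s = 2627 C.
n(e⁻) = Q/F = 2627 / 96500 = 0.02722 mol.
2 electrons are transferred per Cl₂ molecule, so n(Cl₂) = 0.02722 / 2 = 0.01361 mol.
V = nRT/P = (0.01361 × 8.314 × 315) / (178 × 10³ Pa) = 2.00 × 10⁻⁴ m³ = 0.200 L.

0.200 L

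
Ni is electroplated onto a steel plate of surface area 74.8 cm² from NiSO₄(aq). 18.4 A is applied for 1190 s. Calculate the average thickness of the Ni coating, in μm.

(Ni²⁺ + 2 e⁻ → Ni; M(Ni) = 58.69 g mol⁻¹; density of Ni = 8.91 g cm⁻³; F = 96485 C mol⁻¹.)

Q = I·t = 18.40 × 1190.0 = 21900 C; n(e⁻) = 0.2269 mol.
n(Ni) = n(e⁻)/2 = 0.1135 mol, so m = 0.1135 × 58.69 = 6.659 g.
Volume = m/ρ = 6.659 / 8.91 = 0.7474 cm³.
Thickness = V/A = 0.7474 / 74.8 = 0.00999 cm = 99.9 μm.

99.9 μm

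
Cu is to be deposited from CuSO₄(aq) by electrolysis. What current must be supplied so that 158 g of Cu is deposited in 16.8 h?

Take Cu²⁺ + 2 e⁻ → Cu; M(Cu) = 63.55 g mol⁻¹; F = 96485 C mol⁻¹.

n(Cu) = 158 / 63.55 = 2.486 mol.
n(e⁻) = 2 × 2.486 = 4.972 mol.
Q = n(e⁻)·F = 4.972 × 96485 = 479800 C.
I = Q/t = 479800 / 60480 s = 7.93 A.

7.93 A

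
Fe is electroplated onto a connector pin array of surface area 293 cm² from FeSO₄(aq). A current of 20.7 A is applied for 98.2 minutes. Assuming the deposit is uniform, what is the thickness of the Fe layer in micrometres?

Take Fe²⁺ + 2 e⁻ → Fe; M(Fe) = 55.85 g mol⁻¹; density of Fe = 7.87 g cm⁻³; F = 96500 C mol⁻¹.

Q = I·t = 20.70 × 5892.0 = 122000 C; n(e⁻) = 1.264 mol.
n(Fe) = n(e⁻)/2 = 0.6319 mol, so m = 0.6319 × 55.85 = 35.29 g.
Volume = m/ρ = 35.29 / 7.87 = 4.485 cm³.
Thickness = V/A = 4.485 / 293 = 0.0153 cm = 153 μm.

153 μm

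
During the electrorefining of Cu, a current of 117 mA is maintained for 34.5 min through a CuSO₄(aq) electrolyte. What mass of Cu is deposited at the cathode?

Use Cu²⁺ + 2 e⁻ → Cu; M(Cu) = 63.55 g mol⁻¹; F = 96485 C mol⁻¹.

Q = I·t = 0.1170 A × 2070.0 s = 242.2 C.
n(e⁻) = Q/F = 242.2 / 96485 = 0.002510 mol.
Cu²⁺ + 2 e⁻ → Cu, so n(Cu) = n(e⁻)/2 = 0.001255 mol.
m = n·M = 0.001255 × 63.55 = 0.0798 g.

0.0798 g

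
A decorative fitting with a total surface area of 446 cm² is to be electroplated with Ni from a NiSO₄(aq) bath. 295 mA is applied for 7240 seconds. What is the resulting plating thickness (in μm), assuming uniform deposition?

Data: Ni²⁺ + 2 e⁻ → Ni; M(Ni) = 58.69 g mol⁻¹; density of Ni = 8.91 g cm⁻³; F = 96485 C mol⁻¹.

1.63 μm

Q = I·t = 0.2950 × 7240.0 = 2136 C; n(e⁻) = 0.02214 mol.
n(Ni) = n(e⁻)/2 = 0.01107 mol, so m = 0.01107 × 58.69 = 0.6496 g.
Volume = m/ρ = 0.6496 / 8.91 = 0.07290 cm³.
Thickness = V/A = 0.07290 / 446 = 1.63 × 10⁻⁴ cm = 1.63 μm.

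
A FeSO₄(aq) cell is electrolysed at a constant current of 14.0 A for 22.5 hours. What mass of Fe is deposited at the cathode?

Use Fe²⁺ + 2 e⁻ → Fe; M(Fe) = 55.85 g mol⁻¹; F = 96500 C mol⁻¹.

328 g

Q = I·t = 14.00 A × 81000 s = 1134000 C.
n(e⁻) = Q/F = 1134000 / 96500 = 11.75 mol.
Fe²⁺ + 2 e⁻ → Fe, so n(Fe) = n(e⁻)/2 = 5.876 mol.
m = n·M = 5.876 × 55.85 = 328 g.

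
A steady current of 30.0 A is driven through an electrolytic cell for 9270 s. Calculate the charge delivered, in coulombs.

Q = I·t = 30.00 A × 9270.0 s = 2.78 × 10⁵ C.

2.78 × 10⁵ C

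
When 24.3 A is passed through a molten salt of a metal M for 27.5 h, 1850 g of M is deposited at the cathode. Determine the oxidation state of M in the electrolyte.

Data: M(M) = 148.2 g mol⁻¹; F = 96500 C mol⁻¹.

Q = I·t = 24.30 A × 99000 s = 2406000 C, so n(e⁻) = 2406000/96500 = 24.93 mol.
n(M) deposited = 1850 / 148.2 = 12.48 mol.
Electrons per atom = n(e⁻)/n(M) = 24.93 / 12.48 = 2.00 ≈ 2, so the ion is M²⁺.

+2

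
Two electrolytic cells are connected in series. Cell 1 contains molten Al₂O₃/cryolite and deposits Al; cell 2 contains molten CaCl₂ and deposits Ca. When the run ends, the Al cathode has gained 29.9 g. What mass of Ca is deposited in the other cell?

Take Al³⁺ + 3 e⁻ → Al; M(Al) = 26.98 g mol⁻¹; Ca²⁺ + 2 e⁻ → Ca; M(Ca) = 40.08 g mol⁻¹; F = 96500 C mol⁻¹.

66.6 g

n(Al) = 29.9 / 26.98 = 1.108 mol.
Since Al³⁺ + 3 e⁻ → Al, n(e⁻) passed = 3 × 1.108 = 3.325 mol.
Cells in series carry the same charge, so the same 3.325 mol of electrons passes through cell 2.
Ca²⁺ + 2 e⁻ → Ca, so n(Ca) = 3.325 / 2 = 1.662 mol.
m(Ca) = 1.662 × 40.08 = 66.6 g.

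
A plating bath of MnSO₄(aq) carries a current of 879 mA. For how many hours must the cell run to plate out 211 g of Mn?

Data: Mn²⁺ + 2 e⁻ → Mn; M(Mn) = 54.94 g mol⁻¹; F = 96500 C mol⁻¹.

234 h

n(Mn) = m/M = 211 / 54.94 = 3.841 mol.
Each Mn atom requires 2 electrons, so n(e⁻) = 2 × 3.841 = 7.681 mol.
Q = n(e⁻)·F = 7.681 × 96500 = 741200 C.
t = Q/I = 741200 / 0.8790 A = 843300 s = 234 h.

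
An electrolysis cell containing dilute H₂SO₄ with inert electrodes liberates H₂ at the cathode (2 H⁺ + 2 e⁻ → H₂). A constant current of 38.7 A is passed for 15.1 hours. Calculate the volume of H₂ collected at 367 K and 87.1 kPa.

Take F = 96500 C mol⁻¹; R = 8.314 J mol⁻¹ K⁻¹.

Q = I·t = 38.70 A × 54360 s = 2104000 C.
n(e⁻) = Q/F = 2104000 / 96500 = 21.80 mol.
2 electrons are transferred per H₂ molecule, so n(H₂) = 21.80 / 2 = 10.90 mol.
V = nRT/P = (10.90 × 8.314 × 367) / (87.1 × 10³ Pa) = 0.382 m³ = 382 L.

382 L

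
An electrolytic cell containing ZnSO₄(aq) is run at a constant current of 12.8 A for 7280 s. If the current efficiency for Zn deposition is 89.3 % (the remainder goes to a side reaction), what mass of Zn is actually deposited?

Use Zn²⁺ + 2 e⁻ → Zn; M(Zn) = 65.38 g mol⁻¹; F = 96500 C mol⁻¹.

Q = I·t = 12.80 × 7280.0 = 93180 C.
n(e⁻) = 93180/96500 = 0.9656 mol; theoretically n(Zn) = 0.9656/2 = 0.4828 mol, m_theo = 31.57 g.
At 89.3 % efficiency, m_actual = 0.893 × 31.57 = 28.2 g.

28.2 g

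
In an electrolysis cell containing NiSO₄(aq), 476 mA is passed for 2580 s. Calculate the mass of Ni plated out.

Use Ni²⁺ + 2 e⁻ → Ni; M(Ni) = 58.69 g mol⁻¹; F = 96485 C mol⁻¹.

0.374 g

Q = I·t = 0.4760 A × 2580.0 s = 1228 C.
n(e⁻) = Q/F = 1228 / 96485 = 0.01273 mol.
Ni²⁺ + 2 e⁻ → Ni, so n(Ni) = n(e⁻)/2 = 0.006364 mol.
m = n·M = 0.006364 × 58.69 = 0.374 g.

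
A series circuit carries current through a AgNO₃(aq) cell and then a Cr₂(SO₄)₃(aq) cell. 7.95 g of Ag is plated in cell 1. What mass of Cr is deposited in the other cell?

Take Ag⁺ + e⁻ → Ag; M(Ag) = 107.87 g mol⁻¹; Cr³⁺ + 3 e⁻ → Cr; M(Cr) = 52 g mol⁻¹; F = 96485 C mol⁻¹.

n(Ag) = 7.95 / 107.87 = 0.07370 mol.
Since Ag⁺ + e⁻ → Ag, n(e⁻) passed = 1 × 0.07370 = 0.07370 mol.
Cells in series carry the same charge, so the same 0.07370 mol of electrons passes through cell 2.
Cr³⁺ + 3 e⁻ → Cr, so n(Cr) = 0.07370 / 3 = 0.02457 mol.
m(Cr) = 0.02457 × 52 = 1.28 g.

1.28 g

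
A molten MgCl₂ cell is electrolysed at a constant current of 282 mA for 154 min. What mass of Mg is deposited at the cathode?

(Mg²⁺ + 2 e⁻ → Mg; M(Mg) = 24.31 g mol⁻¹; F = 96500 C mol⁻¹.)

0.328 g

Q = I·t = 0.2820 A × 9240.0 s = 2606 C.
n(e⁻) = Q/F = 2606 / 96500 = 0.02700 mol.
Mg²⁺ + 2 e⁻ → Mg, so n(Mg) = n(e⁻)/2 = 0.01350 mol.
m = n·M = 0.01350 × 24.31 = 0.328 g.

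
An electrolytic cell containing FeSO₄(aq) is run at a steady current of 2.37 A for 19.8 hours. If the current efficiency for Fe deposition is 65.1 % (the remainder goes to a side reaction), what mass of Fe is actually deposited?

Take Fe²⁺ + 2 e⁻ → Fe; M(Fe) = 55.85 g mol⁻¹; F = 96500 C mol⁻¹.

Q = I·t = 2.370 × 71280 = 168900 C.
n(e⁻) = 168900/96500 = 1.751 mol; theoretically n(Fe) = 1.751/2 = 0.8753 mol, m_theo = 48.89 g.
At 65.1 % efficiency, m_actual = 0.651 × 48.89 = 31.8 g.

31.8 g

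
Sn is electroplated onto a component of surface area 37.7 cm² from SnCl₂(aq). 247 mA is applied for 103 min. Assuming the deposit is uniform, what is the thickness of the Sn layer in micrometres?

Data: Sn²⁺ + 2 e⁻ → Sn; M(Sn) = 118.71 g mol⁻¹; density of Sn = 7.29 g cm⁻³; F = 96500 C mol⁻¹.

Q = I·t = 0.2470 × 6180.0 = 1526 C; n(e⁻) = 0.01582 mol.
n(Sn) = n(e⁻)/2 = 0.007909 mol, so m = 0.007909 × 118.71 = 0.9389 g.
Volume = m/ρ = 0.9389 / 7.29 = 0.1288 cm³.
Thickness = V/A = 0.1288 / 37.7 = 0.00342 cm = 34.2 μm.

34.2 μm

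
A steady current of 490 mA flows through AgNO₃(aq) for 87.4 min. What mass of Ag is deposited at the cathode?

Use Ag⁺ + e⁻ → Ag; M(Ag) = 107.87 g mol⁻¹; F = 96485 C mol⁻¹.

2.87 g

Q = I·t = 0.4900 A × 5244.0 s = 2570 C.
n(e⁻) = Q/F = 2570 / 96485 = 0.02663 mol.
Ag⁺ + e⁻ → Ag, so n(Ag) = n(e⁻)/1 = 0.02663 mol.
m = n·M = 0.02663 × 107.87 = 2.87 g.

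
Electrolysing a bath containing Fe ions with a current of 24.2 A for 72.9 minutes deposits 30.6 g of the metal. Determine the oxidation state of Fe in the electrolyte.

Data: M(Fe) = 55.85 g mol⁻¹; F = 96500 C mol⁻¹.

Q = I·t = 24.20 A × 4374.0 s = 105900 C, so n(e⁻) = 105900/96500 = 1.097 mol.
n(Fe) deposited = 30.6 / 55.85 = 0.5479 mol.
Electrons per atom = n(e⁻)/n(Fe) = 1.097 / 0.5479 = 2.00 ≈ 2, so the ion is Fe²⁺.

+2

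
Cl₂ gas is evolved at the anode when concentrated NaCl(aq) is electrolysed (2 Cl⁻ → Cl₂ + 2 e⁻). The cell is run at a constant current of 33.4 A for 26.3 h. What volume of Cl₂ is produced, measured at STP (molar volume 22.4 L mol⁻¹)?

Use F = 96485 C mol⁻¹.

367 L

Q = I·t = 33.40 A × 94680 s = 3162000 C.
n(e⁻) = Q/F = 3162000 / 96485 = 32.78 mol.
2 electrons are transferred per Cl₂ molecule, so n(Cl₂) = 32.78 / 2 = 16.39 mol.
V = n × V_m = 16.39 × 22.4 = 367 L.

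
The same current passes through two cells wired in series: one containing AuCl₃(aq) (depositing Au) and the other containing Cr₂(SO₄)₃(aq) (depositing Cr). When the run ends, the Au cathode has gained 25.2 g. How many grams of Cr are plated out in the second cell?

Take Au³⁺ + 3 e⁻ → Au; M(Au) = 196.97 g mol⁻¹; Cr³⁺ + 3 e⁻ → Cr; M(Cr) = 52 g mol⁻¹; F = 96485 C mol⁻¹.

n(Au) = 25.2 / 196.97 = 0.1279 mol.
Since Au³⁺ + 3 e⁻ → Au, n(e⁻) passed = 3 × 0.1279 = 0.3838 mol.
Cells in series carry the same charge, so the same 0.3838 mol of electrons passes through cell 2.
Cr³⁺ + 3 e⁻ → Cr, so n(Cr) = 0.3838 / 3 = 0.1279 mol.
m(Cr) = 0.1279 × 52 = 6.65 g.

6.65 g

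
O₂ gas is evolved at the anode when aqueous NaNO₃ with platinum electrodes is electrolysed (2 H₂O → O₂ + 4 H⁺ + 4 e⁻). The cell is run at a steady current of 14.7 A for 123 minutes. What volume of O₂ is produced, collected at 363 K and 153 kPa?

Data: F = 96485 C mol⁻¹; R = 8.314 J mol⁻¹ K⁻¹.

5.54 L

Q = I·t = 14.70 A × 7380.0 s = 108500 C.
n(e⁻) = Q/F = 108500 / 96485 = 1.124 mol.
4 electrons are transferred per O₂ molecule, so n(O₂) = 1.124 / 4 = 0.2811 mol.
V = nRT/P = (0.2811 × 8.314 × 363) / (153 × 10³ Pa) = 0.00554 m³ = 5.54 L.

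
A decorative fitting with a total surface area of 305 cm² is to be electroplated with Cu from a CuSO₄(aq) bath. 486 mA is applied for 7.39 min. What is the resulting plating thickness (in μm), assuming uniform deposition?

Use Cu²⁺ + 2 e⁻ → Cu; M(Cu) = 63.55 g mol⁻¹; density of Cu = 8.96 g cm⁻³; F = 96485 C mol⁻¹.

Q = I·t = 0.4860 × 443.40 = 215.5 C; n(e⁻) = 0.002233 mol.
n(Cu) = n(e⁻)/2 = 0.001117 mol, so m = 0.001117 × 63.55 = 0.07097 g.
Volume = m/ρ = 0.07097 / 8.96 = 0.007920 cm³.
Thickness = V/A = 0.007920 / 305 = 2.60 × 10⁻⁵ cm = 0.260 μm.

0.260 μm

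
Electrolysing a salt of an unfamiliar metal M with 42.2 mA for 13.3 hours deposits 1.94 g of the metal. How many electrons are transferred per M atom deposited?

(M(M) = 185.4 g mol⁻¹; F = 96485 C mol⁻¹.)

2

Q = I·t = 0.04220 A × 47880 s = 2021 C, so n(e⁻) = 2021/96485 = 0.02094 mol.
n(M) deposited = 1.94 / 185.4 = 0.01046 mol.
Electrons per atom = n(e⁻)/n(M) = 0.02094 / 0.01046 = 2.00 ≈ 2, so the ion is M²⁺.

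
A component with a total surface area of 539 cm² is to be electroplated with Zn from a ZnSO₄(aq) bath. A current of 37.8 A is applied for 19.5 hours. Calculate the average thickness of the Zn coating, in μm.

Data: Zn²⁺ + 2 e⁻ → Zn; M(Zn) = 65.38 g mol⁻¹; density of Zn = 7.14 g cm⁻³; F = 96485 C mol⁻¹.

2340 μm

Q = I·t = 37.80 × 70200 = 2654000 C; n(e⁻) = 27.50 mol.
n(Zn) = n(e⁻)/2 = 13.75 mol, so m = 13.75 × 65.38 = 899.1 g.
Volume = m/ρ = 899.1 / 7.14 = 125.9 cm³.
Thickness = V/A = 125.9 / 539 = 0.234 cm = 2340 μm.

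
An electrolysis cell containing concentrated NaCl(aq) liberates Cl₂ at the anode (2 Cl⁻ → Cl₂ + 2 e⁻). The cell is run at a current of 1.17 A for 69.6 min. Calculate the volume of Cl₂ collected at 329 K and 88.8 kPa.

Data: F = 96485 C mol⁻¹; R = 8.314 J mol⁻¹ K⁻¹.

Q = I·t = 1.170 A × 4176.0 s = 4886 C.
n(e⁻) = Q/F = 4886 / 96485 = 0.05064 mol.
2 electrons are transferred per Cl₂ molecule, so n(Cl₂) = 0.05064 / 2 = 0.02532 mol.
V = nRT/P = (0.02532 × 8.314 × 329) / (88.8 × 10³ Pa) = 7.80 × 10⁻⁴ m³ = 0.780 L.

0.780 L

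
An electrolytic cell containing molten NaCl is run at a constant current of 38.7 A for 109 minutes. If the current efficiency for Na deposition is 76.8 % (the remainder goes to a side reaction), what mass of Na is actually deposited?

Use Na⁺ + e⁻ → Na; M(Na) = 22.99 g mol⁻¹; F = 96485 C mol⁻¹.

Q = I·t = 38.70 × 6540.0 = 253100 C.
n(e⁻) = 253100/96485 = 2.623 mol; theoretically n(Na) = 2.623/1 = 2.623 mol, m_theo = 60.31 g.
At 76.8 % efficiency, m_actual = 0.768 × 60.31 = 46.3 g.

46.3 g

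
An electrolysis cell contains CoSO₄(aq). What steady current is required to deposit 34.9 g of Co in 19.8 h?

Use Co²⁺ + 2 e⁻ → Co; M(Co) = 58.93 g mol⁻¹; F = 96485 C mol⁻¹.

1.60 A

n(Co) = 34.9 / 58.93 = 0.5922 mol.
n(e⁻) = 2 × 0.5922 = 1.184 mol.
Q = n(e⁻)·F = 1.184 × 96485 = 114300 C.
I = Q/t = 114300 / 71280 s = 1.60 A.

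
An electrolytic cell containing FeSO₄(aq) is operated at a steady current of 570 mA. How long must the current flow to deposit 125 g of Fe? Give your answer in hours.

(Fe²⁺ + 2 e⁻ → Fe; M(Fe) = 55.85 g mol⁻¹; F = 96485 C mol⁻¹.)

n(Fe) = m/M = 125 / 55.85 = 2.238 mol.
Each Fe atom requires 2 electrons, so n(e⁻) = 2 × 2.238 = 4.476 mol.
Q = n(e⁻)·F = 4.476 × 96485 = 431900 C.
t = Q/I = 431900 / 0.5700 A = 757700 s = 210 h.

210 h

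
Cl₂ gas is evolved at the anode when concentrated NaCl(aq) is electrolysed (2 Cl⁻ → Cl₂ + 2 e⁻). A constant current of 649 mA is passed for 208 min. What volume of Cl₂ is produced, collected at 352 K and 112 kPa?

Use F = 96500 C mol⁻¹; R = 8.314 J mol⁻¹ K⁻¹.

Q = I·t = 0.6490 A × 12480 s = 8100 C.
n(e⁻) = Q/F = 8100 / 96500 = 0.08393 mol.
2 electrons are transferred per Cl₂ molecule, so n(Cl₂) = 0.08393 / 2 = 0.04197 mol.
V = nRT/P = (0.04197 × 8.314 × 352) / (112 × 10³ Pa) = 0.00110 m³ = 1.10 L.

1.10 L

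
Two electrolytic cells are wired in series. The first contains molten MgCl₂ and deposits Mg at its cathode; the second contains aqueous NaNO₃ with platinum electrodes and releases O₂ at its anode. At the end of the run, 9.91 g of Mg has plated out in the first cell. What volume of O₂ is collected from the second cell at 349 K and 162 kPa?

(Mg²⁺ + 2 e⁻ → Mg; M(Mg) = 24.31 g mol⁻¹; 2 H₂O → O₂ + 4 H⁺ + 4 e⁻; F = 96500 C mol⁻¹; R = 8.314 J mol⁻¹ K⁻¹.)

3.65 L

n(Mg) = 9.91 / 24.31 = 0.4077 mol, so n(e⁻) = 2 × 0.4077 = 0.8153 mol.
The cells are in series, so the same 0.8153 mol of electrons passes through the second cell.
2 H₂O → O₂ + 4 H⁺ + 4 e⁻ — 4 mol e⁻ per mol O₂, so n(O₂) = 0.8153/4 = 0.2038 mol.
V = nRT/P = (0.2038 × 8.314 × 349) / (162 × 10³) = 0.00365 m³ = 3.65 L.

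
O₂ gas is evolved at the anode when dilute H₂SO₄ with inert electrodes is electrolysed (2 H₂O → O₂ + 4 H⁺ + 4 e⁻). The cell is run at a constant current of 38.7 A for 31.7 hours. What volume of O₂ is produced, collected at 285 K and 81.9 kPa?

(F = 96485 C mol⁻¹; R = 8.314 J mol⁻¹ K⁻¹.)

331 L

Q = I·t = 38.70 A × 114120 s = 4416000 C.
n(e⁻) = Q/F = 4416000 / 96485 = 45.77 mol.
4 electrons are transferred per O₂ molecule, so n(O₂) = 45.77 / 4 = 11.44 mol.
V = nRT/P = (11.44 × 8.314 × 285) / (81.9 × 10³ Pa) = 0.331 m³ = 331 L.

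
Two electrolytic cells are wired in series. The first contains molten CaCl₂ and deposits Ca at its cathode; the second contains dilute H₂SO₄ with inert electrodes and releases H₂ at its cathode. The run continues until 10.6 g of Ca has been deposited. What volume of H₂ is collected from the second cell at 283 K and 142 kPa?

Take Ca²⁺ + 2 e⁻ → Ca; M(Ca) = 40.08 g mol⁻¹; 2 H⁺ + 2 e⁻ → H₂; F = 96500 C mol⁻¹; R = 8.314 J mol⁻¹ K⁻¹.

4.38 L

n(Ca) = 10.6 / 40.08 = 0.2645 mol, so n(e⁻) = 2 × 0.2645 = 0.5289 mol.
The cells are in series, so the same 0.5289 mol of electrons passes through the second cell.
2 H⁺ + 2 e⁻ → H₂ — 2 mol e⁻ per mol H₂, so n(H₂) = 0.5289/2 = 0.2645 mol.
V = nRT/P = (0.2645 × 8.314 × 283) / (142 × 10³) = 0.00438 m³ = 4.38 L.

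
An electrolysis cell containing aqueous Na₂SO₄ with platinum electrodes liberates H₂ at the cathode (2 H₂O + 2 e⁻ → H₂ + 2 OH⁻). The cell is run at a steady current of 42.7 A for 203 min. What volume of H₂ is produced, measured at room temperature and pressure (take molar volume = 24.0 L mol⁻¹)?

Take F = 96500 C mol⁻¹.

64.7 L

Q = I·t = 42.70 A × 12180 s = 520100 C.
n(e⁻) = Q/F = 520100 / 96500 = 5.389 mol.
2 electrons are transferred per H₂ molecule, so n(H₂) = 5.389 / 2 = 2.695 mol.
V = n × V_m = 2.695 × 24.0 = 64.7 L.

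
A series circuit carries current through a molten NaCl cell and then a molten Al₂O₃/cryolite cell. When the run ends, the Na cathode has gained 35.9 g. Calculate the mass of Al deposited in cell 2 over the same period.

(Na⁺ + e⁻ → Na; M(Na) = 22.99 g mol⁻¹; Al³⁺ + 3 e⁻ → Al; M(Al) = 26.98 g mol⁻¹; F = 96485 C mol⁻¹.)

14.0 g

n(Na) = 35.9 / 22.99 = 1.562 mol.
Since Na⁺ + e⁻ → Na, n(e⁻) passed = 1 × 1.562 = 1.562 mol.
Cells in series carry the same charge, so the same 1.562 mol of electrons passes through cell 2.
Al³⁺ + 3 e⁻ → Al, so n(Al) = 1.562 / 3 = 0.5205 mol.
m(Al) = 0.5205 × 26.98 = 14.0 g.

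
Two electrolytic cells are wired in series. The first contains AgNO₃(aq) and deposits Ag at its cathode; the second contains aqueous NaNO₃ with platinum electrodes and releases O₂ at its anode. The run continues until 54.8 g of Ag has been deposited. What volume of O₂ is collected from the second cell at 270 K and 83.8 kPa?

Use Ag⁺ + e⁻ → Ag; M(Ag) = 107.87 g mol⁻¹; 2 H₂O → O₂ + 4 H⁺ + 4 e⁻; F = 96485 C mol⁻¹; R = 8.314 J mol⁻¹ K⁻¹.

3.40 L

n(Ag) = 54.8 / 107.87 = 0.5080 mol, so n(e⁻) = 1 × 0.5080 = 0.5080 mol.
The cells are in series, so the same 0.5080 mol of electrons passes through the second cell.
2 H₂O → O₂ + 4 H⁺ + 4 e⁻ — 4 mol e⁻ per mol O₂, so n(O₂) = 0.5080/4 = 0.1270 mol.
V = nRT/P = (0.1270 × 8.314 × 270) / (83.8 × 10³) = 0.00340 m³ = 3.40 L.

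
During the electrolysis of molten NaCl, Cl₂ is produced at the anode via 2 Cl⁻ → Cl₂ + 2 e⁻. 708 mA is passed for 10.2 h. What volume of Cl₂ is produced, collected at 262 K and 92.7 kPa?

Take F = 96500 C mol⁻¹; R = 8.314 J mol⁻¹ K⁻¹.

Q = I·t = 0.7080 A × 36720 s = 26000 C.
n(e⁻) = Q/F = 26000 / 96500 = 0.2694 mol.
2 electrons are transferred per Cl₂ molecule, so n(Cl₂) = 0.2694 / 2 = 0.1347 mol.
V = nRT/P = (0.1347 × 8.314 × 262) / (92.7 × 10³ Pa) = 0.00317 m³ = 3.17 L.

3.17 L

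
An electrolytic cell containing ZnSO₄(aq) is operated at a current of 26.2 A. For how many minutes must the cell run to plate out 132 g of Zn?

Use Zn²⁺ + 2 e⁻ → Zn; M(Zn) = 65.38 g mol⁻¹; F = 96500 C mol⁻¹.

n(Zn) = m/M = 132 / 65.38 = 2.019 mol.
Each Zn atom requires 2 electrons, so n(e⁻) = 2 × 2.019 = 4.038 mol.
Q = n(e⁻)·F = 4.038 × 96500 = 389700 C.
t = Q/I = 389700 / 26.20 A = 14870 s = 248 min.

248 min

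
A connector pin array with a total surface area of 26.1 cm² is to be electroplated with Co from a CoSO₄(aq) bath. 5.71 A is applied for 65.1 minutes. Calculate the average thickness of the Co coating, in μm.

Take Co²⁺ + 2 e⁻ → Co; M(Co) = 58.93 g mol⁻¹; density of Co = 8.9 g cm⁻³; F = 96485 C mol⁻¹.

Q = I·t = 5.710 × 3906.0 = 22300 C; n(e⁻) = 0.2312 mol.
n(Co) = n(e⁻)/2 = 0.1156 mol, so m = 0.1156 × 58.93 = 6.811 g.
Volume = m/ρ = 6.811 / 8.9 = 0.7653 cm³.
Thickness = V/A = 0.7653 / 26.1 = 0.0293 cm = 293 μm.

293 μm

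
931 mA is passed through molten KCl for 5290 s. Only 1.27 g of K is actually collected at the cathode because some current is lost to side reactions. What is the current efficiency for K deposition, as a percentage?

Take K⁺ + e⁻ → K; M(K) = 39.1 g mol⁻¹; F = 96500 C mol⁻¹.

63.6 %

Q = I·t = 0.9310 × 5290.0 = 4925 C; n(e⁻) = 4925/96500 = 0.05104 mol.
Theoretical n(K) = n(e⁻)/1 = 0.05104 mol, i.e. m_theo = 0.05104 × 39.1 = 1.996 g.
Efficiency = m_actual / m_theo = 1.27 / 1.996 = 63.6 %.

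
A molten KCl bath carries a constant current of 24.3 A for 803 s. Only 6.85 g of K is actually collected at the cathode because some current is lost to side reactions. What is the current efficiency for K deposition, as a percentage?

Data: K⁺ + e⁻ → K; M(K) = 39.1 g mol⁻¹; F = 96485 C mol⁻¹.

86.6 %

Q = I·t = 24.30 × 803.00 = 19510 C; n(e⁻) = 19510/96485 = 0.2022 mol.
Theoretical n(K) = n(e⁻)/1 = 0.2022 mol, i.e. m_theo = 0.2022 × 39.1 = 7.907 g.
Efficiency = m_actual / m_theo = 6.85 / 7.907 = 86.6 %.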